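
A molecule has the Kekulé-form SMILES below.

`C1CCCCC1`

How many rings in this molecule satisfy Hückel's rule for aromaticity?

0

The SMILES encodes a six-membered saturated carbon ring.
The 6-membered ring has only sp³ atoms, so it is not fully conjugated — not aromatic (cyclohexane).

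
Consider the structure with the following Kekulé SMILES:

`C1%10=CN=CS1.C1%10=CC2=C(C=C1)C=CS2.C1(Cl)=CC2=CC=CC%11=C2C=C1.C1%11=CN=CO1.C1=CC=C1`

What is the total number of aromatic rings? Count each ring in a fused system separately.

6

The SMILES encodes a five-membered ring with a sulfur at position 1 and a nitrogen at position 3 (in a C=N bond), with two double bonds; a six-membered carbon ring with three alternating C=C double bonds, fused to a five-membered ring containing one sulfur and two C=C double bonds; two fused six-membered carbon rings, each with three alternating C=C double bonds; a five-membered ring with an oxygen at position 1 and a nitrogen at position 3 (in a C=N bond), with two double bonds; a four-membered carbon ring with two alternating C=C double bonds.
The 5-membered ring with one sulfur and one =N– is planar and fully conjugated; 2 ring double bonds (4 π electrons) plus a heteroatom lone pair (2) give 6 π electrons. 6 = 4(1)+2, so it is aromatic (thiazole).
The fused 6/5-membered bicyclic (with one sulfur) is a single π system with 9 sp² atoms and 10 π electrons from ring double bonds plus a heteroatom lone pair. 10 = 4(2)+2, so the system is aromatic and both rings count as aromatic (benzothiophene).
The fused 6/6-membered bicyclic is a single π system with 10 sp² atoms and 10 π electrons from ring double bonds. 10 = 4(2)+2, so the system is aromatic and both rings count as aromatic (naphthalene).
The 5-membered ring with one oxygen and one =N– is planar and fully conjugated; 2 ring double bonds (4 π electrons) plus a heteroatom lone pair (2) give 6 π electrons. Since 6 = 4n+2 (n=1), it is aromatic (oxazole).
The 4-membered ring has only sp² ring atoms; a planar conformation would have a fully conjugated π system of 4 electrons. But 4 = 4(1), which is 4n not 4n+2, so it is not aromatic (cyclobutadiene) — cyclobutadiene is antiaromatic and distorts to a rectangle.
6 of the 7 rings are aromatic. Total: 6.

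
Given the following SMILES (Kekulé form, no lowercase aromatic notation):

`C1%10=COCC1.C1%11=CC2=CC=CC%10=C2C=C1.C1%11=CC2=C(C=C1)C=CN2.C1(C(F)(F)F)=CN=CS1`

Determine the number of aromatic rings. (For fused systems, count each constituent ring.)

The SMILES encodes a five-membered ring of four carbons and one oxygen, with one C=C double bond and two sp³ carbons; two fused six-membered carbon rings, each with three alternating C=C double bonds; a six-membered carbon ring with three alternating C=C double bonds, fused to a five-membered ring containing one N–H nitrogen and two C=C double bonds; a five-membered ring with a sulfur at position 1 and a nitrogen at position 3 (in a C=N bond), with two double bonds.
The 5-membered ring with one oxygen has two sp³ carbons, so it is not fully conjugated — not aromatic (2,3-dihydrofuran).
The fused 6/6-membered bicyclic is a single π system with 10 sp² atoms and 10 π electrons from ring double bonds. 10 = 4(2)+2, so the system is aromatic and both rings count as aromatic (naphthalene).
The fused 6/5-membered bicyclic (with one N–H) is a single π system with 9 sp² atoms and 10 π electrons from ring double bonds plus a heteroatom lone pair. 10 = 4(2)+2, so the system is aromatic and both rings count as aromatic (indole).
The 5-membered ring with one sulfur and one =N– is fully conjugated (every ring atom contributes a p orbital); 2 ring double bonds (4 π electrons) plus a heteroatom lone pair (2) give 6 π electrons. That satisfies 4n+2 with n=1, so it is aromatic (thiazole).
5 of the 6 rings are aromatic. Total: 5.

5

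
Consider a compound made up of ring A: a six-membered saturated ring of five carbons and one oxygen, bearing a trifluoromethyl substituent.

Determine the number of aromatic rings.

0

Ring A has only sp³ atoms, so it is not fully conjugated — not aromatic (tetrahydropyran).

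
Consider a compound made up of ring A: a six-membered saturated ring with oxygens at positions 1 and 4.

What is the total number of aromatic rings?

0

Ring A has only sp³ atoms, so it is not fully conjugated — not aromatic (1,4-dioxane).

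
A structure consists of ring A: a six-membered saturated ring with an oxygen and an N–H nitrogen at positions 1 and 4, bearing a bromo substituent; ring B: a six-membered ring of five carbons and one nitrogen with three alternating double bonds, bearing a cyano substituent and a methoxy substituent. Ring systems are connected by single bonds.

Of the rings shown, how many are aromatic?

Ring A has only sp³ atoms, so it is not fully conjugated — not aromatic (morpholine).
Ring B is planar and fully conjugated; 3 ring double bonds give 6 π electrons. That satisfies 4n+2 with n=1, so ring B is aromatic (pyridine).
Aromatic: B. Total: 1.

1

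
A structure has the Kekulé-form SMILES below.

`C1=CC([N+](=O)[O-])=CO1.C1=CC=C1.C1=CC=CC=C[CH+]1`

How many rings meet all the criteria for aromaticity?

The SMILES encodes a five-membered ring of four carbons and one oxygen, with two C=C double bonds; a four-membered carbon ring with two alternating C=C double bonds; a seven-membered all-carbon ring bearing a positive charge on one carbon, with three C=C double bonds.
The 5-membered ring with one oxygen is fully conjugated (every ring atom contributes a p orbital); 2 ring double bonds (4 π electrons) plus a heteroatom lone pair (2) give 6 π electrons. That satisfies 4n+2 with n=1, so it is aromatic (furan).
The 4-membered ring has only sp² ring atoms; a planar conformation would have a fully conjugated π system of 4 electrons. But 4 = 4(1), which is 4n not 4n+2, so it is not aromatic (cyclobutadiene) — cyclobutadiene is antiaromatic and distorts to a rectangle.
The 7-membered ring is fully conjugated (every ring atom contributes a p orbital); 3 ring double bonds (6 π electrons) plus the carbocation's empty p orbital (0, but keeps the ring conjugated) give 6 π electrons. 6 = 4(1)+2, so it is aromatic (tropylium cation).
2 of the 3 rings are aromatic. Total: 2.

2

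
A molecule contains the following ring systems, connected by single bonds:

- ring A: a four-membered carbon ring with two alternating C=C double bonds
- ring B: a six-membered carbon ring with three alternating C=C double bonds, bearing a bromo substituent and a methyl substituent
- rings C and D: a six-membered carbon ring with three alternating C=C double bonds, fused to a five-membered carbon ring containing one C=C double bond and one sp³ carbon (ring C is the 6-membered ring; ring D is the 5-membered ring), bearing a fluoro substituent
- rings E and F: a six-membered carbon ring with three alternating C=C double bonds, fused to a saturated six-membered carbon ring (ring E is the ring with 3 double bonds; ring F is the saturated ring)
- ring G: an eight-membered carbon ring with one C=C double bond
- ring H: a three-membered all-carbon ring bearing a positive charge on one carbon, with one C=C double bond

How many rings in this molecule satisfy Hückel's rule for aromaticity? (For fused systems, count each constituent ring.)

Ring A has only sp² ring atoms; a planar conformation would have a fully conjugated π system of 4 electrons. But 4 = 4(1), which is 4n not 4n+2, so ring A is not aromatic (cyclobutadiene) — cyclobutadiene is antiaromatic and distorts to a rectangle.
Ring B is planar and fully conjugated; 3 ring double bonds give 6 π electrons. Since 6 = 4n+2 (n=1), ring B is aromatic (benzene).
Ring C is planar and fully conjugated; 3 ring double bonds give 6 π electrons. That satisfies 4n+2 with n=1, so ring C is aromatic (benzene ring).
Ring D has one sp³ carbon, so it is not fully conjugated — not aromatic (cyclopentene ring).
Ring E has a continuous p-orbital overlap around the ring; 3 ring double bonds give 6 π electrons. 6 = 4(1)+2, so ring E is aromatic (benzene ring).
Ring F has four sp³ carbons, so it is not fully conjugated — not aromatic (cyclohexane ring).
Ring G has six sp³ carbons, so it is not fully conjugated — not aromatic (cyclooctene).
Ring H has a continuous p-orbital overlap around the ring; 1 ring double bond (2 π electrons) plus the carbocation's empty p orbital (0, but keeps the ring conjugated) give 2 π electrons. Since 2 = 4n+2 (n=0), ring H is aromatic (cyclopropenyl cation).
Aromatic: B, C, E, H. Total: 4.

4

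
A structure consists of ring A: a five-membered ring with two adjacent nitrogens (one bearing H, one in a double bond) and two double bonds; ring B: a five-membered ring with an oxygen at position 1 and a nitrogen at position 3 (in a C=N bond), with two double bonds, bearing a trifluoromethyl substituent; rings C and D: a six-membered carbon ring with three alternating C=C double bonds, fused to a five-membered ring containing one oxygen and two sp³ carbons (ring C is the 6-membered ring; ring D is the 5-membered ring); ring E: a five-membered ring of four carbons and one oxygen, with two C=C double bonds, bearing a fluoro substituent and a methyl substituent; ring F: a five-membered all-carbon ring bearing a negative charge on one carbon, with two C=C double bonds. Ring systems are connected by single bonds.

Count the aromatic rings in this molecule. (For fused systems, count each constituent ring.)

5

Ring A is fully conjugated (every ring atom contributes a p orbital); 2 ring double bonds (4 π electrons) plus a heteroatom lone pair (2) give 6 π electrons. 6 = 4(1)+2, so ring A is aromatic (pyrazole).
Ring B is fully conjugated (every ring atom contributes a p orbital); 2 ring double bonds (4 π electrons) plus a heteroatom lone pair (2) give 6 π electrons. 6 = 4(1)+2, so ring B is aromatic (oxazole).
Ring C is fully conjugated (every ring atom contributes a p orbital); 3 ring double bonds give 6 π electrons. Since 6 = 4n+2 (n=1), ring C is aromatic (benzene ring).
Ring D has two sp³ carbons, so it is not fully conjugated — not aromatic (oxolane ring).
Ring E is planar and fully conjugated; 2 ring double bonds (4 π electrons) plus a heteroatom lone pair (2) give 6 π electrons. Since 6 = 4n+2 (n=1), ring E is aromatic (furan).
Ring F is fully conjugated (every ring atom contributes a p orbital); 2 ring double bonds (4 π electrons) plus the carbanion lone pair (2) give 6 π electrons. Since 6 = 4n+2 (n=1), ring F is aromatic (cyclopentadienyl anion).
Aromatic: A, B, C, E, F. Total: 5.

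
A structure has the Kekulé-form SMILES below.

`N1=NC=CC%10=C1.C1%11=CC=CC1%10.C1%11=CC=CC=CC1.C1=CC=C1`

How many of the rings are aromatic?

The SMILES encodes a six-membered ring with two adjacent nitrogens and three alternating double bonds; a five-membered carbon ring with two conjugated C=C double bonds and one sp³ carbon; a seven-membered carbon ring with three C=C double bonds and one sp³ carbon; a four-membered carbon ring with two alternating C=C double bonds.
The 6-membered ring with two nitrogens (1,2) is planar and fully conjugated; 3 ring double bonds give 6 π electrons. 6 = 4(1)+2, so it is aromatic (pyridazine).
The 5-membered ring has one sp³ carbon, so it is not fully conjugated — not aromatic (cyclopentadiene).
The 7-membered ring has one sp³ carbon, so it is not fully conjugated — not aromatic (cycloheptatriene).
The 4-membered ring has only sp² ring atoms; a planar conformation would have a fully conjugated π system of 4 electrons. But 4 = 4(1), which is 4n not 4n+2, so it is not aromatic (cyclobutadiene) — cyclobutadiene is antiaromatic and distorts to a rectangle.
1 of the 4 rings is aromatic. Total: 1.

1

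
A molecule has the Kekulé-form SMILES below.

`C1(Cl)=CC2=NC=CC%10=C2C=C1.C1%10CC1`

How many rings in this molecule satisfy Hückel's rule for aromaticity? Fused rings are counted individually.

The SMILES encodes two fused six-membered rings, each with three alternating double bonds; one ring is all carbon and the other has one ring nitrogen; a three-membered saturated carbon ring.
The fused 6/6-membered bicyclic (with one nitrogen) is a single π system with 10 sp² atoms and 10 π electrons from ring double bonds. 10 = 4(2)+2, so the system is aromatic and both rings count as aromatic (quinoline).
The 3-membered ring has only sp³ atoms, so it is not fully conjugated — not aromatic (cyclopropane).
2 of the 3 rings are aromatic. Total: 2.

2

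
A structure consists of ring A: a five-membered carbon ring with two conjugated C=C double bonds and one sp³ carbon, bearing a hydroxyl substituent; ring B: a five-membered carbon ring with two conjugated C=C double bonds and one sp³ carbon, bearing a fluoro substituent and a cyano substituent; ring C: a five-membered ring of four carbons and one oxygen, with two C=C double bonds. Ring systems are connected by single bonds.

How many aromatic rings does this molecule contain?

Ring A has one sp³ carbon, so it is not fully conjugated — not aromatic (cyclopentadiene).
Ring B has one sp³ carbon, so it is not fully conjugated — not aromatic (cyclopentadiene).
Ring C is fully conjugated (every ring atom contributes a p orbital); 2 ring double bonds (4 π electrons) plus a heteroatom lone pair (2) give 6 π electrons. That satisfies 4n+2 with n=1, so ring C is aromatic (furan).
Aromatic: C. Total: 1.

1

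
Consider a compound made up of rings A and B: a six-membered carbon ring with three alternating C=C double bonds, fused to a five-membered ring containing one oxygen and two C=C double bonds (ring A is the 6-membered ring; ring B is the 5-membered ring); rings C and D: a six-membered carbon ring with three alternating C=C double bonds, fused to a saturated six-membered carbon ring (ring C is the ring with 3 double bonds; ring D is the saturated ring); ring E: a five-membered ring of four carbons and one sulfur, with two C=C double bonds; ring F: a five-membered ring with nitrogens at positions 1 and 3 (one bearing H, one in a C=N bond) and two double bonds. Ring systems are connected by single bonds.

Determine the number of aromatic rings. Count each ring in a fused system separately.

5

Rings A and B form a fused bicyclic system (with one oxygen) with 9 sp² atoms and 10 π electrons from ring double bonds plus a heteroatom lone pair. 10 = 4(2)+2, so the system is aromatic and both rings count as aromatic (benzofuran).
Ring C is planar and fully conjugated; 3 ring double bonds give 6 π electrons. Since 6 = 4n+2 (n=1), ring C is aromatic (benzene ring).
Ring D has four sp³ carbons, so it is not fully conjugated — not aromatic (cyclohexane ring).
Ring E has a continuous p-orbital overlap around the ring; 2 ring double bonds (4 π electrons) plus a heteroatom lone pair (2) give 6 π electrons. That satisfies 4n+2 with n=1, so ring E is aromatic (thiophene).
Ring F has a continuous p-orbital overlap around the ring; 2 ring double bonds (4 π electrons) plus a heteroatom lone pair (2) give 6 π electrons. Since 6 = 4n+2 (n=1), ring F is aromatic (imidazole).
Aromatic: A, B, C, E, F. Total: 5.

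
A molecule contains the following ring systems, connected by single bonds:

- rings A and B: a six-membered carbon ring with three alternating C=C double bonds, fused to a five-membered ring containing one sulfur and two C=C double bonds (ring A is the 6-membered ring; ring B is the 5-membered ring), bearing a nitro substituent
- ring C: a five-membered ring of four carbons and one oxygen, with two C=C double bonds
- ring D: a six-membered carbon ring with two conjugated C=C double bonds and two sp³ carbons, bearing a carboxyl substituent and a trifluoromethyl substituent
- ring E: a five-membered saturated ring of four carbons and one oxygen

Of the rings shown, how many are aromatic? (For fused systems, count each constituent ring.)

3

Rings A and B form a fused bicyclic system (with one sulfur) with 9 sp² atoms and 10 π electrons from ring double bonds plus a heteroatom lone pair. 10 = 4(2)+2, so the system is aromatic and both rings count as aromatic (benzothiophene).
Ring C is fully conjugated (every ring atom contributes a p orbital); 2 ring double bonds (4 π electrons) plus a heteroatom lone pair (2) give 6 π electrons. That satisfies 4n+2 with n=1, so ring C is aromatic (furan).
Ring D has two sp³ carbons, so it is not fully conjugated — not aromatic (1,3-cyclohexadiene).
Ring E has only sp³ atoms, so it is not fully conjugated — not aromatic (tetrahydrofuran).
Aromatic: A, B, C. Total: 3.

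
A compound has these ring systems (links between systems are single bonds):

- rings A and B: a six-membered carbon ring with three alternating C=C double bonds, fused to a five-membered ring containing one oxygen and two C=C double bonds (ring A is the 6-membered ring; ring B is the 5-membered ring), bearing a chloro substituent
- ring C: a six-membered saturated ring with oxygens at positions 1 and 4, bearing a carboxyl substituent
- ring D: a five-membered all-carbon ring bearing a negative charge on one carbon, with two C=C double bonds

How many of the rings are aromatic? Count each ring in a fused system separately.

3

Rings A and B form a fused bicyclic system (with one oxygen) with 9 sp² atoms and 10 π electrons from ring double bonds plus a heteroatom lone pair. 10 = 4(2)+2, so the system is aromatic and both rings count as aromatic (benzofuran).
Ring C has only sp³ atoms, so it is not fully conjugated — not aromatic (1,4-dioxane).
Ring D has a continuous p-orbital overlap around the ring; 2 ring double bonds (4 π electrons) plus the carbanion lone pair (2) give 6 π electrons. 6 = 4(1)+2, so ring D is aromatic (cyclopentadienyl anion).
Aromatic: A, B, D. Total: 3.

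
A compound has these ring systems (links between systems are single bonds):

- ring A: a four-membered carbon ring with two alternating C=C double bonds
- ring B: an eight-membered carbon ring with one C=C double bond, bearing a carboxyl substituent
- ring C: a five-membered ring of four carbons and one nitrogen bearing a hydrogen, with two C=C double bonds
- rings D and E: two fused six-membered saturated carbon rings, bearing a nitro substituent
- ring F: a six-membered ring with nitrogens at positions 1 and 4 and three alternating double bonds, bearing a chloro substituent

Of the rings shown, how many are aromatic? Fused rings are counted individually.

2

Ring A has only sp² ring atoms; a planar conformation would have a fully conjugated π system of 4 electrons. But 4 = 4(1), which is 4n not 4n+2, so ring A is not aromatic (cyclobutadiene) — cyclobutadiene is antiaromatic and distorts to a rectangle.
Ring B has six sp³ carbons, so it is not fully conjugated — not aromatic (cyclooctene).
Ring C has a continuous p-orbital overlap around the ring; 2 ring double bonds (4 π electrons) plus a heteroatom lone pair (2) give 6 π electrons. Since 6 = 4n+2 (n=1), ring C is aromatic (pyrrole).
Ring D has only sp³ atoms, so it is not fully conjugated — not aromatic (cyclohexane ring).
Ring E has only sp³ atoms, so it is not fully conjugated — not aromatic (cyclohexane ring).
Ring F is planar and fully conjugated; 3 ring double bonds give 6 π electrons. Since 6 = 4n+2 (n=1), ring F is aromatic (pyrazine).
Aromatic: C, F. Total: 2.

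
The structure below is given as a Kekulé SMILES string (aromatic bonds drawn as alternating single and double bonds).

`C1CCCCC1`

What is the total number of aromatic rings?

0

The SMILES encodes a six-membered saturated carbon ring.
The 6-membered ring has only sp³ atoms, so it is not fully conjugated — not aromatic (cyclohexane).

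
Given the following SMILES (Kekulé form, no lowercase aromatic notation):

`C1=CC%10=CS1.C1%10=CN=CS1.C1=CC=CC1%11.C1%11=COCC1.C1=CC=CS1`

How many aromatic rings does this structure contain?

The SMILES encodes a five-membered ring of four carbons and one sulfur, with two C=C double bonds; a five-membered ring with a sulfur at position 1 and a nitrogen at position 3 (in a C=N bond), with two double bonds; a five-membered carbon ring with two conjugated C=C double bonds and one sp³ carbon; a five-membered ring of four carbons and one oxygen, with one C=C double bond and two sp³ carbons; a five-membered ring of four carbons and one sulfur, with two C=C double bonds.
The 5-membered ring with one sulfur is fully conjugated (every ring atom contributes a p orbital); 2 ring double bonds (4 π electrons) plus a heteroatom lone pair (2) give 6 π electrons. 6 = 4(1)+2, so it is aromatic (thiophene).
The 5-membered ring with one sulfur and one =N– is fully conjugated (every ring atom contributes a p orbital); 2 ring double bonds (4 π electrons) plus a heteroatom lone pair (2) give 6 π electrons. That satisfies 4n+2 with n=1, so it is aromatic (thiazole).
The 5-membered ring has one sp³ carbon, so it is not fully conjugated — not aromatic (cyclopentadiene).
The 5-membered ring with one oxygen has two sp³ carbons, so it is not fully conjugated — not aromatic (2,3-dihydrofuran).
The second 5-membered ring with one sulfur has a continuous p-orbital overlap around the ring; 2 ring double bonds (4 π electrons) plus a heteroatom lone pair (2) give 6 π electrons. That satisfies 4n+2 with n=1, so it is aromatic (thiophene).
3 of the 5 rings are aromatic. Total: 3.

3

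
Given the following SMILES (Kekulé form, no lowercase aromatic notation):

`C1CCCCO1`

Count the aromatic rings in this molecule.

The SMILES encodes a six-membered saturated ring of five carbons and one oxygen.
The 6-membered ring with one oxygen has only sp³ atoms, so it is not fully conjugated — not aromatic (tetrahydropyran).

0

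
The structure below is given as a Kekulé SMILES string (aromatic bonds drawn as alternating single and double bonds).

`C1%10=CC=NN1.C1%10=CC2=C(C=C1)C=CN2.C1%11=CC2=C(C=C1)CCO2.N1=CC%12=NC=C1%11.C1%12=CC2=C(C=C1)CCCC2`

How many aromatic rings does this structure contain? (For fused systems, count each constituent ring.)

The SMILES encodes a five-membered ring with two adjacent nitrogens (one bearing H, one in a double bond) and two double bonds; a six-membered carbon ring with three alternating C=C double bonds, fused to a five-membered ring containing one N–H nitrogen and two C=C double bonds; a six-membered carbon ring with three alternating C=C double bonds, fused to a five-membered ring containing one oxygen and two sp³ carbons; a six-membered ring with nitrogens at positions 1 and 4 and three alternating double bonds; a six-membered carbon ring with three alternating C=C double bonds, fused to a saturated six-membered carbon ring.
The 5-membered ring with two adjacent nitrogens (one N–H, one =N–) is planar and fully conjugated; 2 ring double bonds (4 π electrons) plus a heteroatom lone pair (2) give 6 π electrons. That satisfies 4n+2 with n=1, so it is aromatic (pyrazole).
The fused 6/5-membered bicyclic (with one N–H) is a single π system with 9 sp² atoms and 10 π electrons from ring double bonds plus a heteroatom lone pair. 10 = 4(2)+2, so the system is aromatic and both rings count as aromatic (indole).
The 6-membered ring has a continuous p-orbital overlap around the ring; 3 ring double bonds give 6 π electrons. That satisfies 4n+2 with n=1, so it is aromatic (benzene ring).
The 5-membered ring with one oxygen has two sp³ carbons, so it is not fully conjugated — not aromatic (oxolane ring).
The 6-membered ring with two nitrogens (1,4) has a continuous p-orbital overlap around the ring; 3 ring double bonds give 6 π electrons. That satisfies 4n+2 with n=1, so it is aromatic (pyrazine).
The second 6-membered ring is planar and fully conjugated; 3 ring double bonds give 6 π electrons. 6 = 4(1)+2, so it is aromatic (benzene ring).
The third 6-membered ring has four sp³ carbons, so it is not fully conjugated — not aromatic (cyclohexane ring).
6 of the 8 rings are aromatic. Total: 6.

6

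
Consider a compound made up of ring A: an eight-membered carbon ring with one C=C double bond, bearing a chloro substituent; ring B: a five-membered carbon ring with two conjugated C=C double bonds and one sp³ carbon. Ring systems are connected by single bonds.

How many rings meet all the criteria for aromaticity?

Ring A has six sp³ carbons, so it is not fully conjugated — not aromatic (cyclooctene).
Ring B has one sp³ carbon, so it is not fully conjugated — not aromatic (cyclopentadiene).
No ring is aromatic. Total: 0.

0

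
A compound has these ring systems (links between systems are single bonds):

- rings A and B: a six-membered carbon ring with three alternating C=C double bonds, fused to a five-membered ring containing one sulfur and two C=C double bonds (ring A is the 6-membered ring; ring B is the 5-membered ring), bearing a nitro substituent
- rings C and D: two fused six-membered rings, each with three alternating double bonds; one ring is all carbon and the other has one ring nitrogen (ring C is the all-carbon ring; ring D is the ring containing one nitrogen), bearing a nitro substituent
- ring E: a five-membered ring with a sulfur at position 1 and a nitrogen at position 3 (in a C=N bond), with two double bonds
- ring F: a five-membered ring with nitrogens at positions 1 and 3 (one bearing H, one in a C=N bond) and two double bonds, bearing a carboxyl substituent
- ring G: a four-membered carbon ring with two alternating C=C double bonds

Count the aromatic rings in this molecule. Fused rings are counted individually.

Rings A and B form a fused bicyclic system (with one sulfur) with 9 sp² atoms and 10 π electrons from ring double bonds plus a heteroatom lone pair. 10 = 4(2)+2, so the system is aromatic and both rings count as aromatic (benzothiophene).
Rings C and D form a fused bicyclic system (with one nitrogen) with 10 sp² atoms and 10 π electrons from ring double bonds. 10 = 4(2)+2, so the system is aromatic and both rings count as aromatic (quinoline).
Ring E is planar and fully conjugated; 2 ring double bonds (4 π electrons) plus a heteroatom lone pair (2) give 6 π electrons. 6 = 4(1)+2, so ring E is aromatic (thiazole).
Ring F is planar and fully conjugated; 2 ring double bonds (4 π electrons) plus a heteroatom lone pair (2) give 6 π electrons. That satisfies 4n+2 with n=1, so ring F is aromatic (imidazole).
Ring G has only sp² ring atoms; a planar conformation would have a fully conjugated π system of 4 electrons. But 4 = 4(1), which is 4n not 4n+2, so ring G is not aromatic (cyclobutadiene) — cyclobutadiene is antiaromatic and distorts to a rectangle.
Aromatic: A, B, C, D, E, F. Total: 6.

6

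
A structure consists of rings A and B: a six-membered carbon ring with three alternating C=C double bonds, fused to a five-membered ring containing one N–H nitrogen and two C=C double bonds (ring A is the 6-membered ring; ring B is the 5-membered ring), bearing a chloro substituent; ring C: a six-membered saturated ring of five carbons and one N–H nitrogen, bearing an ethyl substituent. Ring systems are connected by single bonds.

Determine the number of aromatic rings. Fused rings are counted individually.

2

Rings A and B form a fused bicyclic system (with one N–H) with 9 sp² atoms and 10 π electrons from ring double bonds plus a heteroatom lone pair. 10 = 4(2)+2, so the system is aromatic and both rings count as aromatic (indole).
Ring C has only sp³ atoms, so it is not fully conjugated — not aromatic (piperidine).
Aromatic: A, B. Total: 2.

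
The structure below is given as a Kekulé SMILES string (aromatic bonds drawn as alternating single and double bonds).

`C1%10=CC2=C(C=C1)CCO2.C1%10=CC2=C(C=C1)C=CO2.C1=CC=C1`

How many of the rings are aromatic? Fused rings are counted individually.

The SMILES encodes a six-membered carbon ring with three alternating C=C double bonds, fused to a five-membered ring containing one oxygen and two sp³ carbons; a six-membered carbon ring with three alternating C=C double bonds, fused to a five-membered ring containing one oxygen and two C=C double bonds; a four-membered carbon ring with two alternating C=C double bonds.
The 6-membered ring has a continuous p-orbital overlap around the ring; 3 ring double bonds give 6 π electrons. Since 6 = 4n+2 (n=1), it is aromatic (benzene ring).
The 5-membered ring with one oxygen has two sp³ carbons, so it is not fully conjugated — not aromatic (oxolane ring).
The fused 6/5-membered bicyclic (with one oxygen) is a single π system with 9 sp² atoms and 10 π electrons from ring double bonds plus a heteroatom lone pair. 10 = 4(2)+2, so the system is aromatic and both rings count as aromatic (benzofuran).
The 4-membered ring has only sp² ring atoms; a planar conformation would have a fully conjugated π system of 4 electrons. But 4 = 4(1), which is 4n not 4n+2, so it is not aromatic (cyclobutadiene) — cyclobutadiene is antiaromatic and distorts to a rectangle.
3 of the 5 rings are aromatic. Total: 3.

3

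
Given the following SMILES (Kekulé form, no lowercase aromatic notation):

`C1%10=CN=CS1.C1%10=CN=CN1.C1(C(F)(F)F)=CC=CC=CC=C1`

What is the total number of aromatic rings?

The SMILES encodes a five-membered ring with a sulfur at position 1 and a nitrogen at position 3 (in a C=N bond), with two double bonds; a five-membered ring with nitrogens at positions 1 and 3 (one bearing H, one in a C=N bond) and two double bonds; an eight-membered carbon ring with four alternating C=C double bonds.
The 5-membered ring with one sulfur and one =N– is planar and fully conjugated; 2 ring double bonds (4 π electrons) plus a heteroatom lone pair (2) give 6 π electrons. That satisfies 4n+2 with n=1, so it is aromatic (thiazole).
The 5-membered ring with two nitrogens (one N–H, one =N–) has a continuous p-orbital overlap around the ring; 2 ring double bonds (4 π electrons) plus a heteroatom lone pair (2) give 6 π electrons. Since 6 = 4n+2 (n=1), it is aromatic (imidazole).
The 8-membered ring has only sp² ring atoms; a planar conformation would have a fully conjugated π system of 8 electrons. But 8 = 4(2), which is 4n not 4n+2, so it is not aromatic (cyclooctatetraene) — cyclooctatetraene distorts into a non-planar tub to avoid antiaromaticity.
2 of the 3 rings are aromatic. Total: 2.

2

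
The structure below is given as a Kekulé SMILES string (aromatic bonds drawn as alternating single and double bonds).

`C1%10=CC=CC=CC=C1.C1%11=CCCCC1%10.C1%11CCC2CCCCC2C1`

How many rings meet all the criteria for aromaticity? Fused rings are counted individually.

The SMILES encodes an eight-membered carbon ring with four alternating C=C double bonds; a six-membered carbon ring with one C=C double bond; two fused six-membered saturated carbon rings.
The 8-membered ring has only sp² ring atoms; a planar conformation would have a fully conjugated π system of 8 electrons. But 8 = 4(2), which is 4n not 4n+2, so it is not aromatic (cyclooctatetraene) — cyclooctatetraene distorts into a non-planar tub to avoid antiaromaticity.
The 6-membered ring has four sp³ carbons, so it is not fully conjugated — not aromatic (cyclohexene).
The second 6-membered ring has only sp³ atoms, so it is not fully conjugated — not aromatic (cyclohexane ring).
The third 6-membered ring has only sp³ atoms, so it is not fully conjugated — not aromatic (cyclohexane ring).
None of the rings are aromatic. Total: 0.

0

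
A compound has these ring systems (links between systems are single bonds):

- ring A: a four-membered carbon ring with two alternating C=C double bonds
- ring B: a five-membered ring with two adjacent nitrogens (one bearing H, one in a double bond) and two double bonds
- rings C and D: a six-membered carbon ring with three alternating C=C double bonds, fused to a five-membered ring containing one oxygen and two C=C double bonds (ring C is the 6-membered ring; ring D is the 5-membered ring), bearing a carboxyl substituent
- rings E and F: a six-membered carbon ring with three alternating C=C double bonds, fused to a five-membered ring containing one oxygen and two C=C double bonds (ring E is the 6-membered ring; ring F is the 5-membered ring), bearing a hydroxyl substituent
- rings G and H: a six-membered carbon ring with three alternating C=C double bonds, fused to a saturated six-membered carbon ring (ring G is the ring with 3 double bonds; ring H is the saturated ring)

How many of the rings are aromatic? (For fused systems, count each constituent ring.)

6

Ring A has only sp² ring atoms; a planar conformation would have a fully conjugated π system of 4 electrons. But 4 = 4(1), which is 4n not 4n+2, so ring A is not aromatic (cyclobutadiene) — cyclobutadiene is antiaromatic and distorts to a rectangle.
Ring B has a continuous p-orbital overlap around the ring; 2 ring double bonds (4 π electrons) plus a heteroatom lone pair (2) give 6 π electrons. That satisfies 4n+2 with n=1, so ring B is aromatic (pyrazole).
Rings C and D form a fused bicyclic system (with one oxygen) with 9 sp² atoms and 10 π electrons from ring double bonds plus a heteroatom lone pair. 10 = 4(2)+2, so the system is aromatic and both rings count as aromatic (benzofuran).
Rings E and F form a fused bicyclic system (with one oxygen) with 9 sp² atoms and 10 π electrons from ring double bonds plus a heteroatom lone pair. 10 = 4(2)+2, so the system is aromatic and both rings count as aromatic (benzofuran).
Ring G is planar and fully conjugated; 3 ring double bonds give 6 π electrons. Since 6 = 4n+2 (n=1), ring G is aromatic (benzene ring).
Ring H has four sp³ carbons, so it is not fully conjugated — not aromatic (cyclohexane ring).
Aromatic: B, C, D, E, F, G. Total: 6.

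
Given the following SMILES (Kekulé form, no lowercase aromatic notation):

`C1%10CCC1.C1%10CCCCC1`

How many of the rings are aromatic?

The SMILES encodes a four-membered saturated carbon ring; a six-membered saturated carbon ring.
The 4-membered ring has only sp³ atoms, so it is not fully conjugated — not aromatic (cyclobutane).
The 6-membered ring has only sp³ atoms, so it is not fully conjugated — not aromatic (cyclohexane).
None of the rings are aromatic. Total: 0.

0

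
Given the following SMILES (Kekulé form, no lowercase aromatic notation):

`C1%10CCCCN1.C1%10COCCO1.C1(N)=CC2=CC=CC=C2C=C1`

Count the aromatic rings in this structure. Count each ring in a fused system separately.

The SMILES encodes a six-membered saturated ring of five carbons and one N–H nitrogen; a six-membered saturated ring with oxygens at positions 1 and 4; two fused six-membered carbon rings, each with three alternating C=C double bonds.
The 6-membered ring with one N–H has only sp³ atoms, so it is not fully conjugated — not aromatic (piperidine).
The 6-membered ring with two oxygens (1,4) has only sp³ atoms, so it is not fully conjugated — not aromatic (1,4-dioxane).
The fused 6/6-membered bicyclic is a single π system with 10 sp² atoms and 10 π electrons from ring double bonds. 10 = 4(2)+2, so the system is aromatic and both rings count as aromatic (naphthalene).
2 of the 4 rings are aromatic. Total: 2.

2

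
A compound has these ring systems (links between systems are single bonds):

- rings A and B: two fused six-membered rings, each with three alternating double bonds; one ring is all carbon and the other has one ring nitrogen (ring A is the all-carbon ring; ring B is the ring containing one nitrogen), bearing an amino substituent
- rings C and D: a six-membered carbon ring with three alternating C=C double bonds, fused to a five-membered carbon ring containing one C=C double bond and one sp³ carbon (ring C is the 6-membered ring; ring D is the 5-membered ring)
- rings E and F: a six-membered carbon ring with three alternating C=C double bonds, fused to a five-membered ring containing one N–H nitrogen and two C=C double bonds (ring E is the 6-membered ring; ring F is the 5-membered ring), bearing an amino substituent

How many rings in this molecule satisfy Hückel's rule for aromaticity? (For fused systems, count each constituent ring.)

5

Rings A and B form a fused bicyclic system (with one nitrogen) with 10 sp² atoms and 10 π electrons from ring double bonds. 10 = 4(2)+2, so the system is aromatic and both rings count as aromatic (quinoline).
Ring C has a continuous p-orbital overlap around the ring; 3 ring double bonds give 6 π electrons. Since 6 = 4n+2 (n=1), ring C is aromatic (benzene ring).
Ring D has one sp³ carbon, so it is not fully conjugated — not aromatic (cyclopentene ring).
Rings E and F form a fused bicyclic system (with one N–H) with 9 sp² atoms and 10 π electrons from ring double bonds plus a heteroatom lone pair. 10 = 4(2)+2, so the system is aromatic and both rings count as aromatic (indole).
Aromatic: A, B, C, E, F. Total: 5.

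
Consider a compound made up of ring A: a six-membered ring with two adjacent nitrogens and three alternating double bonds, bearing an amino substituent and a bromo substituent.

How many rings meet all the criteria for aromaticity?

Ring A is fully conjugated (every ring atom contributes a p orbital); 3 ring double bonds give 6 π electrons. Since 6 = 4n+2 (n=1), ring A is aromatic (pyridazine).

1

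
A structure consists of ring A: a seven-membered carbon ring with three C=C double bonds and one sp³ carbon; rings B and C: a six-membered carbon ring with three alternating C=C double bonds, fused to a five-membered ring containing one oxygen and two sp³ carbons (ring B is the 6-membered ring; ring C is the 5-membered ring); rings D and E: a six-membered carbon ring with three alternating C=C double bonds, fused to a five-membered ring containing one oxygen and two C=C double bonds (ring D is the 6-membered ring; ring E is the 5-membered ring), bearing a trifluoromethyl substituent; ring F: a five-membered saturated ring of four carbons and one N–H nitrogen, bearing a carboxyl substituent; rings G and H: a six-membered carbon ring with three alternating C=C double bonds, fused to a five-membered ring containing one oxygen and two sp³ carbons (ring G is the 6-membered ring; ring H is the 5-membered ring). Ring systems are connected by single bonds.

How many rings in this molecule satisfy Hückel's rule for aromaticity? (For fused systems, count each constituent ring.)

4

Ring A has one sp³ carbon, so it is not fully conjugated — not aromatic (cycloheptatriene).
Ring B has a continuous p-orbital overlap around the ring; 3 ring double bonds give 6 π electrons. Since 6 = 4n+2 (n=1), ring B is aromatic (benzene ring).
Ring C has two sp³ carbons, so it is not fully conjugated — not aromatic (oxolane ring).
Rings D and E form a fused bicyclic system (with one oxygen) with 9 sp² atoms and 10 π electrons from ring double bonds plus a heteroatom lone pair. 10 = 4(2)+2, so the system is aromatic and both rings count as aromatic (benzofuran).
Ring F has only sp³ atoms, so it is not fully conjugated — not aromatic (pyrrolidine).
Ring G has a continuous p-orbital overlap around the ring; 3 ring double bonds give 6 π electrons. Since 6 = 4n+2 (n=1), ring G is aromatic (benzene ring).
Ring H has two sp³ carbons, so it is not fully conjugated — not aromatic (oxolane ring).
Aromatic: B, D, E, G. Total: 4.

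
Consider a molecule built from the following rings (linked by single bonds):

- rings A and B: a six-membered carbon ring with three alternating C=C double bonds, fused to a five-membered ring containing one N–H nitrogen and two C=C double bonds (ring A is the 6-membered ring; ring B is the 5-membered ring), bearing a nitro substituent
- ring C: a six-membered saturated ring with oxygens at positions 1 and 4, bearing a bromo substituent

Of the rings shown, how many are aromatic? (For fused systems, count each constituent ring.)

Rings A and B form a fused bicyclic system (with one N–H) with 9 sp² atoms and 10 π electrons from ring double bonds plus a heteroatom lone pair. 10 = 4(2)+2, so the system is aromatic and both rings count as aromatic (indole).
Ring C has only sp³ atoms, so it is not fully conjugated — not aromatic (1,4-dioxane).
Aromatic: A, B. Total: 2.

2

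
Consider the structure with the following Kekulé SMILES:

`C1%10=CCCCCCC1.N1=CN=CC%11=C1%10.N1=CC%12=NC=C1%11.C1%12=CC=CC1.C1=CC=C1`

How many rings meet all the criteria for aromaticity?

The SMILES encodes an eight-membered carbon ring with one C=C double bond; a six-membered ring with nitrogens at positions 1 and 3 and three alternating double bonds; a six-membered ring with nitrogens at positions 1 and 4 and three alternating double bonds; a five-membered carbon ring with two conjugated C=C double bonds and one sp³ carbon; a four-membered carbon ring with two alternating C=C double bonds.
The 8-membered ring has six sp³ carbons, so it is not fully conjugated — not aromatic (cyclooctene).
The 6-membered ring with two nitrogens (1,3) is planar and fully conjugated; 3 ring double bonds give 6 π electrons. That satisfies 4n+2 with n=1, so it is aromatic (pyrimidine).
The 6-membered ring with two nitrogens (1,4) is fully conjugated (every ring atom contributes a p orbital); 3 ring double bonds give 6 π electrons. Since 6 = 4n+2 (n=1), it is aromatic (pyrazine).
The 5-membered ring has one sp³ carbon, so it is not fully conjugated — not aromatic (cyclopentadiene).
The 4-membered ring has only sp² ring atoms; a planar conformation would have a fully conjugated π system of 4 electrons. But 4 = 4(1), which is 4n not 4n+2, so it is not aromatic (cyclobutadiene) — cyclobutadiene is antiaromatic and distorts to a rectangle.
2 of the 5 rings are aromatic. Total: 2.

2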